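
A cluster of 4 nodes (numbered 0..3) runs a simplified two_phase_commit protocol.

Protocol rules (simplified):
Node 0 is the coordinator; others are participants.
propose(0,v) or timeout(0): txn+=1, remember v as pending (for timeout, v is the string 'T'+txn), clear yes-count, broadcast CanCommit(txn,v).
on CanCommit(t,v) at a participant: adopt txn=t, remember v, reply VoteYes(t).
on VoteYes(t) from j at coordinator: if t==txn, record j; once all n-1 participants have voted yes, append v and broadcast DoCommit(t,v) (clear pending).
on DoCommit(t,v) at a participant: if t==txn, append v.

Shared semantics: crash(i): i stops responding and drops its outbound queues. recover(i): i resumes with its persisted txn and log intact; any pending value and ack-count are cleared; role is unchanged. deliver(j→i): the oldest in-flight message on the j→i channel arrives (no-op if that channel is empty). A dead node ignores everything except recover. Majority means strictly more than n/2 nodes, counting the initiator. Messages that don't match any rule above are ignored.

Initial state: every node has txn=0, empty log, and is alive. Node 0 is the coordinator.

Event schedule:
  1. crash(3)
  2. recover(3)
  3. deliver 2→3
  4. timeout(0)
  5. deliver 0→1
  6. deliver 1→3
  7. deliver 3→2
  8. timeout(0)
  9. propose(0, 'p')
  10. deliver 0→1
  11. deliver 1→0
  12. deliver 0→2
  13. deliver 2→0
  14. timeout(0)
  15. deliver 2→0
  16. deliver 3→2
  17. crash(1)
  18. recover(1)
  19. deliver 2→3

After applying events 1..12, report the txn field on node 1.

[1] crash(3) → N3(✗part t0 [-])
[2] recover(3) → N3(part t0 [-])
[3] deliver 2→3 → ∅
[4] timeout(0) → N0(coor t1 [-])
[5] deliver 0→1 → N1(part t1 [-])
[6] deliver 1→3 → ∅
[7] deliver 3→2 → ∅
[8] timeout(0) → N0(coor t2 [-])
[9] propose(0,'p') → N0(coor t3 [-])
[10] deliver 0→1 → N1(part t2 [-])
[11] deliver 1→0 → ∅
[12] deliver 0→2 → N2(part t1 [-])

2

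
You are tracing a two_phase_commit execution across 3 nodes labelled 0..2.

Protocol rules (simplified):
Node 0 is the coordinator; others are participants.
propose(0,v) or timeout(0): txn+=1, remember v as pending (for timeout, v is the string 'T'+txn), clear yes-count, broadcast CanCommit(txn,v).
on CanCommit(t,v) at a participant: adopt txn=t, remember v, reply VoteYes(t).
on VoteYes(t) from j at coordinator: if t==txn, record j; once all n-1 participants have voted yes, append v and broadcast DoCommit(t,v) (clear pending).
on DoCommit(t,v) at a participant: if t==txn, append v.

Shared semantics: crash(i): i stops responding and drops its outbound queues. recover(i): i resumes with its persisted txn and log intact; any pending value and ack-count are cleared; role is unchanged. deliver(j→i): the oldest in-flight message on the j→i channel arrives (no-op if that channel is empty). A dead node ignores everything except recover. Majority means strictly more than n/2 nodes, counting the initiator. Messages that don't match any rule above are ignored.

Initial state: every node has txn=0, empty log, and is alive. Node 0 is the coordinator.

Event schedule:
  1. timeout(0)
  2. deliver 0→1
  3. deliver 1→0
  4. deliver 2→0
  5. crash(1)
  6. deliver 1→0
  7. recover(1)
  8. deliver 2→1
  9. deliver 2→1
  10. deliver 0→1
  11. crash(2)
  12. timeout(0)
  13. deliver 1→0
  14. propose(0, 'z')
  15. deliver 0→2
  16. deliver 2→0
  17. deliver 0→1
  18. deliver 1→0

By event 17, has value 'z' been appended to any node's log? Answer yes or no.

e1 timeout(0): 0[coor,t=1,-]
e2 deliver 0→1: 1[part,t=1,-]
e3 deliver 1→0: ·
e4 deliver 2→0: ·
e5 crash(1): 1[✗part,t=1,-]
e6 deliver 1→0: ·
e7 recover(1): 1[part,t=1,-]
e8 deliver 2→1: ·
e9 deliver 2→1: ·
e10 deliver 0→1: ·
e11 crash(2): 2[✗part,t=0,-]
e12 timeout(0): 0[coor,t=2,-]
e13 deliver 1→0: ·
e14 propose(0,'z'): 0[coor,t=3,-]
e15 deliver 0→2: ·
e16 deliver 2→0: ·
e17 deliver 0→1: 1[part,t=2,-]

no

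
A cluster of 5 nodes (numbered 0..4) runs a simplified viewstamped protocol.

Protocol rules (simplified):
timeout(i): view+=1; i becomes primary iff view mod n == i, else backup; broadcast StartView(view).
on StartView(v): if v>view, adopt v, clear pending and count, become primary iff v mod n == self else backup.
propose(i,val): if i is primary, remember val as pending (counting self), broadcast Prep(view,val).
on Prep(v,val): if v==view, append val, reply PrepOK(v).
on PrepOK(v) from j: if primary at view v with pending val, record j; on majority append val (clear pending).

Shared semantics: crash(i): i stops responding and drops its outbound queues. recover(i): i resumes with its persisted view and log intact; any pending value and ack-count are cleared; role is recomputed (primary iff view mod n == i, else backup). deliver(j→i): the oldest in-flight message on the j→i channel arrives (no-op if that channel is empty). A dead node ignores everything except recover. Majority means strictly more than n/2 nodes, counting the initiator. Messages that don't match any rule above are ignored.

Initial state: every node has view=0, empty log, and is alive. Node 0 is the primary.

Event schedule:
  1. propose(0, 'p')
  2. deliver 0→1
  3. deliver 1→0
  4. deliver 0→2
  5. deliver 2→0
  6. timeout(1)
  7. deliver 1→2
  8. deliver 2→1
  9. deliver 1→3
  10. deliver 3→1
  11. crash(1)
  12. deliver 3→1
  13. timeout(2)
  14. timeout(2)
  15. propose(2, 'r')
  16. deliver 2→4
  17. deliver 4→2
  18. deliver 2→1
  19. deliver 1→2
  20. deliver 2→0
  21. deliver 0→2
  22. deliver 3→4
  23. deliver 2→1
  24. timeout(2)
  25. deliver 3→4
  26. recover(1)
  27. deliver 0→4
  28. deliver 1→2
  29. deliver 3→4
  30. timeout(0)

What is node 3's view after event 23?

1. propose(0,'p'):  nop
2. deliver 0→1:  <1:back v0 p>
3. deliver 1→0:  nop
4. deliver 0→2:  <2:back v0 p>
5. deliver 2→0:  <0:prim v0 p>
6. timeout(1):  <1:prim v1 p>
7. deliver 1→2:  <2:back v1 p>
8. deliver 2→1:  nop
9. deliver 1→3:  <3:back v1 ->
10. deliver 3→1:  nop
11. crash(1):  <1:✗prim v1 p>
12. deliver 3→1:  nop
13. timeout(2):  <2:prim v2 p>
14. timeout(2):  <2:back v3 p>
15. propose(2,'r'):  nop
16. deliver 2→4:  <4:back v2 ->
17. deliver 4→2:  nop
18. deliver 2→1:  nop
19. deliver 1→2:  nop
20. deliver 2→0:  <0:back v2 p>
21. deliver 0→2:  nop
22. deliver 3→4:  nop
23. deliver 2→1:  nop

1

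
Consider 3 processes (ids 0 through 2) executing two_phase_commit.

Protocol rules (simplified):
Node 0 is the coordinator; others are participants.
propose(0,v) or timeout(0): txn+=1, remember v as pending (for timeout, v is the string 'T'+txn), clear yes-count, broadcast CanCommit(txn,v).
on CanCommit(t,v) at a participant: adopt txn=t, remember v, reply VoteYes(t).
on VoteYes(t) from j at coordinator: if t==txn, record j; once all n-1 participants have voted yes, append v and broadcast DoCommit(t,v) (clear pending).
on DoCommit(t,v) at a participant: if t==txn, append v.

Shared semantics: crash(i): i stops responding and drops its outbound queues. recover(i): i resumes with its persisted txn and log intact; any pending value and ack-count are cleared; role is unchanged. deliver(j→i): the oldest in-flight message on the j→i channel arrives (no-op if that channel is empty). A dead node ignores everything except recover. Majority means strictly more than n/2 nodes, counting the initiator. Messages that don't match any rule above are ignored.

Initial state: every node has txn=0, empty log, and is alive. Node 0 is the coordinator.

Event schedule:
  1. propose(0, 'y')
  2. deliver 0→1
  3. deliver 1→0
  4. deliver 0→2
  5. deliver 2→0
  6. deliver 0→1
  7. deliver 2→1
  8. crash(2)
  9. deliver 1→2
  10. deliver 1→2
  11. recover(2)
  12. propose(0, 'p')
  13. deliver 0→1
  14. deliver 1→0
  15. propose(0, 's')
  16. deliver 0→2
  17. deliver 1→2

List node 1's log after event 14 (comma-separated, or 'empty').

y

after 1 — propose(0,'y'): n0:coor/t1/[-]
after 2 — deliver 0→1: n1:part/t1/[-]
after 3 — deliver 1→0: ·
after 4 — deliver 0→2: n2:part/t1/[-]
after 5 — deliver 2→0: n0:coor/t1/[y]
after 6 — deliver 0→1: n1:part/t1/[y]
after 7 — deliver 2→1: ·
after 8 — crash(2): n2:✗part/t1/[-]
after 9 — deliver 1→2: ·
after 10 — deliver 1→2: ·
after 11 — recover(2): n2:part/t1/[-]
after 12 — propose(0,'p'): n0:coor/t2/[y]
after 13 — deliver 0→1: n1:part/t2/[y]
after 14 — deliver 1→0: ·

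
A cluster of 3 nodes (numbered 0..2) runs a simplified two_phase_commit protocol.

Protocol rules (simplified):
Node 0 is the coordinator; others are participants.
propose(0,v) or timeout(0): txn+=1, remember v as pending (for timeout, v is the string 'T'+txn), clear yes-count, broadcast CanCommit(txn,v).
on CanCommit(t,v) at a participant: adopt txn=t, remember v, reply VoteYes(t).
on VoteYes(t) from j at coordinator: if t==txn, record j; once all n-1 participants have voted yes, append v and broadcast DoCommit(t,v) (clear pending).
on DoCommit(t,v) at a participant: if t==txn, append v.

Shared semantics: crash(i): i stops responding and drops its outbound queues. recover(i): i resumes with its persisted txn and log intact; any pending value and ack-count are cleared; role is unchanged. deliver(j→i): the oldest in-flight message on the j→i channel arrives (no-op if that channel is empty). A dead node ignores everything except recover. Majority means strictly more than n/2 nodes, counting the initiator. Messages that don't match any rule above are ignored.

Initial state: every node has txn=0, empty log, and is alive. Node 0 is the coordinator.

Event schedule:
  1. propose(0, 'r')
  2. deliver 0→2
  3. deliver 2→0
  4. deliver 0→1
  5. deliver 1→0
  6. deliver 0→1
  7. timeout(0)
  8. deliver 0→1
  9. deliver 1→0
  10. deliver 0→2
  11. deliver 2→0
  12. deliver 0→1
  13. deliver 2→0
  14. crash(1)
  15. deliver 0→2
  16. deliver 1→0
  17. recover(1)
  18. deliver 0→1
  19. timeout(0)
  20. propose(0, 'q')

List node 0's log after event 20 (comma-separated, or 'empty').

r

step 1 propose(0,'r'): 0={coor,t=1,log=-}
step 2 deliver 0→2: 2={part,t=1,log=-}
step 3 deliver 2→0: —
step 4 deliver 0→1: 1={part,t=1,log=-}
step 5 deliver 1→0: 0={coor,t=1,log=r}
step 6 deliver 0→1: 1={part,t=1,log=r}
step 7 timeout(0): 0={coor,t=2,log=r}
step 8 deliver 0→1: 1={part,t=2,log=r}
step 9 deliver 1→0: —
step 10 deliver 0→2: 2={part,t=1,log=r}
step 11 deliver 2→0: —
step 12 deliver 0→1: —
step 13 deliver 2→0: —
step 14 crash(1): 1={✗part,t=2,log=r}
step 15 deliver 0→2: 2={part,t=2,log=r}
step 16 deliver 1→0: —
step 17 recover(1): 1={part,t=2,log=r}
step 18 deliver 0→1: —
step 19 timeout(0): 0={coor,t=3,log=r}
step 20 propose(0,'q'): 0={coor,t=4,log=r}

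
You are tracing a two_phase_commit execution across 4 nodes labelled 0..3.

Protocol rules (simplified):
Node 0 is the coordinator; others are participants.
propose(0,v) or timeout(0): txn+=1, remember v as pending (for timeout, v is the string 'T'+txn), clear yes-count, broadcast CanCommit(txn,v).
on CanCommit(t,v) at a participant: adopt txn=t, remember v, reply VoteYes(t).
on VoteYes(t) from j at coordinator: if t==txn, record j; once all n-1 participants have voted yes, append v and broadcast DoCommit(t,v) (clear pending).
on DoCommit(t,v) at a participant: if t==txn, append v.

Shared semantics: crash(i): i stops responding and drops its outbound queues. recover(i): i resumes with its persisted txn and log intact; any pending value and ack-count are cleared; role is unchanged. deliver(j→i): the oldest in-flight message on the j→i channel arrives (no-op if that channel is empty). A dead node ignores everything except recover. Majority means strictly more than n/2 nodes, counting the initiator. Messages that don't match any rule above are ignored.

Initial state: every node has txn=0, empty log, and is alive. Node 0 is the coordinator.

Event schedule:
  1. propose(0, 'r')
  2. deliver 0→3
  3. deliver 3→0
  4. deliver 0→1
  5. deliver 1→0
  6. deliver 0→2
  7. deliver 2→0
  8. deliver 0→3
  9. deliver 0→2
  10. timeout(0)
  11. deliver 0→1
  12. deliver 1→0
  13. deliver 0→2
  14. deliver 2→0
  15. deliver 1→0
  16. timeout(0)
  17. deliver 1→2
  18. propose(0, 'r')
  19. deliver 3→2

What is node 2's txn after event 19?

2

step 1 propose(0,'r'): 0={coor,t=1,log=-}
step 2 deliver 0→3: 3={part,t=1,log=-}
step 3 deliver 3→0: —
step 4 deliver 0→1: 1={part,t=1,log=-}
step 5 deliver 1→0: —
step 6 deliver 0→2: 2={part,t=1,log=-}
step 7 deliver 2→0: 0={coor,t=1,log=r}
step 8 deliver 0→3: 3={part,t=1,log=r}
step 9 deliver 0→2: 2={part,t=1,log=r}
step 10 timeout(0): 0={coor,t=2,log=r}
step 11 deliver 0→1: 1={part,t=1,log=r}
step 12 deliver 1→0: —
step 13 deliver 0→2: 2={part,t=2,log=r}
step 14 deliver 2→0: —
step 15 deliver 1→0: —
step 16 timeout(0): 0={coor,t=3,log=r}
step 17 deliver 1→2: —
step 18 propose(0,'r'): 0={coor,t=4,log=r}
step 19 deliver 3→2: —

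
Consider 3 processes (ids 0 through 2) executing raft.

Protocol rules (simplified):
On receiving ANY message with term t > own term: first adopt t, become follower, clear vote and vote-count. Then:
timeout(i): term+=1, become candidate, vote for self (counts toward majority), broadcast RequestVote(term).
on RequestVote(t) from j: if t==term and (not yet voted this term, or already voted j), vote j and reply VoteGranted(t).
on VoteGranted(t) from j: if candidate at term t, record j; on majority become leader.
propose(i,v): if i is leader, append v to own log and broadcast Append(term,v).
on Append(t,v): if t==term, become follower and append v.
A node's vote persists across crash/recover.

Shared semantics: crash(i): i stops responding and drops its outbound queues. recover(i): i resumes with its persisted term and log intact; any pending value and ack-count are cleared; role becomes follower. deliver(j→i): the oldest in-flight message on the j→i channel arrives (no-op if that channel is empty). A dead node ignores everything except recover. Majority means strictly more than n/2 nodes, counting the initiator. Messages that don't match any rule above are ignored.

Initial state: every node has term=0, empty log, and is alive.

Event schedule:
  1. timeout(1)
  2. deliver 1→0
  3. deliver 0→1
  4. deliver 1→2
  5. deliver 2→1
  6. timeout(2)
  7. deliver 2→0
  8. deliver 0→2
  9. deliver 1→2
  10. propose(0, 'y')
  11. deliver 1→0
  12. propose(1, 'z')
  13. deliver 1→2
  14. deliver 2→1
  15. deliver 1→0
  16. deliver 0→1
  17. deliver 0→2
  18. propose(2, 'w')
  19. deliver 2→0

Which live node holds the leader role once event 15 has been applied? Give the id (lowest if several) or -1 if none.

1. timeout(1):  <1:cand t1 ->
2. deliver 1→0:  <0:foll t1 ->
3. deliver 0→1:  <1:lead t1 ->
4. deliver 1→2:  <2:foll t1 ->
5. deliver 2→1:  nop
6. timeout(2):  <2:cand t2 ->
7. deliver 2→0:  <0:foll t2 ->
8. deliver 0→2:  <2:lead t2 ->
9. deliver 1→2:  nop
10. propose(0,'y'):  nop
11. deliver 1→0:  nop
12. propose(1,'z'):  <1:lead t1 z>
13. deliver 1→2:  nop
14. deliver 2→1:  <1:foll t2 z>
15. deliver 1→0:  nop

2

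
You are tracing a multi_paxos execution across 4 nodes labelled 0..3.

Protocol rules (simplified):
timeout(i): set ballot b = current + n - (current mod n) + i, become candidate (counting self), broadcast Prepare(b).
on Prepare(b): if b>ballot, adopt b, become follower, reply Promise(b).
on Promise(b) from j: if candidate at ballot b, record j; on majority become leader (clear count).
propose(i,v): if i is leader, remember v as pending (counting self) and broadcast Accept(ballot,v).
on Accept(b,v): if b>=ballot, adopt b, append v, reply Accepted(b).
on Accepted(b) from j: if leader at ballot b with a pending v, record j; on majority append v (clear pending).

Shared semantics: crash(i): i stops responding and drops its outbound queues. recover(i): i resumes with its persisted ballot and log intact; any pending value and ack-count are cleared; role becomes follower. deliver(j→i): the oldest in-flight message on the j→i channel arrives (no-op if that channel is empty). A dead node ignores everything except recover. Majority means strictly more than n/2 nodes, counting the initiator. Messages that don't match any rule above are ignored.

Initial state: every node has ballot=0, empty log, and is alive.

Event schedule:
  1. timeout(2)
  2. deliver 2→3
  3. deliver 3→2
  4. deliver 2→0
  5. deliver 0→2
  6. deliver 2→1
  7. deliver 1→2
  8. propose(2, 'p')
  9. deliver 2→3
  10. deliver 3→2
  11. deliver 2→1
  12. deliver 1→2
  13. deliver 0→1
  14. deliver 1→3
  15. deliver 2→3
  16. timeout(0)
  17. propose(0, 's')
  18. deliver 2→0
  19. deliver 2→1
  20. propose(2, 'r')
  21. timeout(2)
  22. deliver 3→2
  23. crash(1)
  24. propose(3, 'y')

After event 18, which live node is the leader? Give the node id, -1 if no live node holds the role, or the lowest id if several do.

after 1 — timeout(2): n2:cand/b6/[-]
after 2 — deliver 2→3: n3:foll/b6/[-]
after 3 — deliver 3→2: ·
after 4 — deliver 2→0: n0:foll/b6/[-]
after 5 — deliver 0→2: n2:lead/b6/[-]
after 6 — deliver 2→1: n1:foll/b6/[-]
after 7 — deliver 1→2: ·
after 8 — propose(2,'p'): ·
after 9 — deliver 2→3: n3:foll/b6/[p]
after 10 — deliver 3→2: ·
after 11 — deliver 2→1: n1:foll/b6/[p]
after 12 — deliver 1→2: n2:lead/b6/[p]
after 13 — deliver 0→1: ·
after 14 — deliver 1→3: ·
after 15 — deliver 2→3: ·
after 16 — timeout(0): n0:cand/b8/[-]
after 17 — propose(0,'s'): ·
after 18 — deliver 2→0: ·

2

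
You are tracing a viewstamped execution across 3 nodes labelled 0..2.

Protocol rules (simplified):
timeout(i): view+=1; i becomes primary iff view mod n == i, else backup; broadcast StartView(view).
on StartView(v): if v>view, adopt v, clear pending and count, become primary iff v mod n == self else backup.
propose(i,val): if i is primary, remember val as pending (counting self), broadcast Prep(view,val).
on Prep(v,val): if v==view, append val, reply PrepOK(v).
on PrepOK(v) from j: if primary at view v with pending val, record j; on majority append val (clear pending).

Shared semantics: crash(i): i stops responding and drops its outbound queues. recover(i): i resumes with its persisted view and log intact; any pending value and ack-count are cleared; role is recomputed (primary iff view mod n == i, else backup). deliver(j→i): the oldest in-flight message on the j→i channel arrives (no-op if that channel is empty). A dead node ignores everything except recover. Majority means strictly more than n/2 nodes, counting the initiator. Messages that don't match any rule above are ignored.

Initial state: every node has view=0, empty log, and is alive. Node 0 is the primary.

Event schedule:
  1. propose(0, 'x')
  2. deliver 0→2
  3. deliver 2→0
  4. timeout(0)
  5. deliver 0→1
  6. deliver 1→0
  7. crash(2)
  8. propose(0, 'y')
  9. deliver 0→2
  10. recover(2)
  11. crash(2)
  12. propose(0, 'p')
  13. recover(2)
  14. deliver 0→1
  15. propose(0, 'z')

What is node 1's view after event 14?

1

after 1 — propose(0,'x'): ·
after 2 — deliver 0→2: n2:back/v0/[x]
after 3 — deliver 2→0: n0:prim/v0/[x]
after 4 — timeout(0): n0:back/v1/[x]
after 5 — deliver 0→1: n1:back/v0/[x]
after 6 — deliver 1→0: ·
after 7 — crash(2): n2:✗back/v0/[x]
after 8 — propose(0,'y'): ·
after 9 — deliver 0→2: ·
after 10 — recover(2): n2:back/v0/[x]
after 11 — crash(2): n2:✗back/v0/[x]
after 12 — propose(0,'p'): ·
after 13 — recover(2): n2:back/v0/[x]
after 14 — deliver 0→1: n1:prim/v1/[x]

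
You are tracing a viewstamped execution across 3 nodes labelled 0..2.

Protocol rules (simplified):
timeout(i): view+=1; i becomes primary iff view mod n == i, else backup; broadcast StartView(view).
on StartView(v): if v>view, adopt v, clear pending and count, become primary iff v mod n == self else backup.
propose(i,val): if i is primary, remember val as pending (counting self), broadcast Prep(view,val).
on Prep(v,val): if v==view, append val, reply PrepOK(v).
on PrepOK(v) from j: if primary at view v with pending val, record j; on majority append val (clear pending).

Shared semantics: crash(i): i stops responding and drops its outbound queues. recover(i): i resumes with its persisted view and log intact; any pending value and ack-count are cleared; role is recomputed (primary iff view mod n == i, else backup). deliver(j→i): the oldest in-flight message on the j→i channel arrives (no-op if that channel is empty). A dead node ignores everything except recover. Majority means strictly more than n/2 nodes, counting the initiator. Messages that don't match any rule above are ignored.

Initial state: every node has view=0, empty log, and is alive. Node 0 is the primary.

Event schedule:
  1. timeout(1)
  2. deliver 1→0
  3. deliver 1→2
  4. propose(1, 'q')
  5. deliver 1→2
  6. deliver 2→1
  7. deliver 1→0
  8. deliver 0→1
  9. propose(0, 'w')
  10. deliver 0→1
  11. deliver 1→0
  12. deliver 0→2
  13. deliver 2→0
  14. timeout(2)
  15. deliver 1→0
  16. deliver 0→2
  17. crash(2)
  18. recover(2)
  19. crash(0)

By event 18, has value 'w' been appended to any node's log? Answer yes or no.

no

1. timeout(1):  <1:prim v1 ->
2. deliver 1→0:  <0:back v1 ->
3. deliver 1→2:  <2:back v1 ->
4. propose(1,'q'):  nop
5. deliver 1→2:  <2:back v1 q>
6. deliver 2→1:  <1:prim v1 q>
7. deliver 1→0:  <0:back v1 q>
8. deliver 0→1:  nop
9. propose(0,'w'):  nop
10. deliver 0→1:  nop
11. deliver 1→0:  nop
12. deliver 0→2:  nop
13. deliver 2→0:  nop
14. timeout(2):  <2:prim v2 q>
15. deliver 1→0:  nop
16. deliver 0→2:  nop
17. crash(2):  <2:✗prim v2 q>
18. recover(2):  <2:prim v2 q>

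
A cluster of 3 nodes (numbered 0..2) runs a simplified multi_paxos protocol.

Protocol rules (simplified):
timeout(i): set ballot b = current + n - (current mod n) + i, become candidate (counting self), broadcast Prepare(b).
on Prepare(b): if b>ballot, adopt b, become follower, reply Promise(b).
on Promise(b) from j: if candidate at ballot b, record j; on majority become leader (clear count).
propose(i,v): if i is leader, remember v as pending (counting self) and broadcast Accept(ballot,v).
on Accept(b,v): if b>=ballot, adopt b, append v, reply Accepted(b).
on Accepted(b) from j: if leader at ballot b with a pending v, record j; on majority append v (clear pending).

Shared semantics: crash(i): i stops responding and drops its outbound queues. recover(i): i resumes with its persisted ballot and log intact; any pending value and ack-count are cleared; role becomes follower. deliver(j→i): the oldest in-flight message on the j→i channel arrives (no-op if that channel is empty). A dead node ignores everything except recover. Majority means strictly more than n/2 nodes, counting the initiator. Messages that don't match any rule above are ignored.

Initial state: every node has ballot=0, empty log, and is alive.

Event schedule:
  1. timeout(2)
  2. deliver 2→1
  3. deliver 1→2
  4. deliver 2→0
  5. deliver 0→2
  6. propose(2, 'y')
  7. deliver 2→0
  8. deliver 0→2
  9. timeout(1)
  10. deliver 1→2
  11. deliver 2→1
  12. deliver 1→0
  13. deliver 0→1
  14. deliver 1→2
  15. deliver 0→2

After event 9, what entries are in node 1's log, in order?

[1] timeout(2) → N2(cand b5 [-])
[2] deliver 2→1 → N1(foll b5 [-])
[3] deliver 1→2 → N2(lead b5 [-])
[4] deliver 2→0 → N0(foll b5 [-])
[5] deliver 0→2 → ∅
[6] propose(2,'y') → ∅
[7] deliver 2→0 → N0(foll b5 [y])
[8] deliver 0→2 → N2(lead b5 [y])
[9] timeout(1) → N1(cand b7 [-])

empty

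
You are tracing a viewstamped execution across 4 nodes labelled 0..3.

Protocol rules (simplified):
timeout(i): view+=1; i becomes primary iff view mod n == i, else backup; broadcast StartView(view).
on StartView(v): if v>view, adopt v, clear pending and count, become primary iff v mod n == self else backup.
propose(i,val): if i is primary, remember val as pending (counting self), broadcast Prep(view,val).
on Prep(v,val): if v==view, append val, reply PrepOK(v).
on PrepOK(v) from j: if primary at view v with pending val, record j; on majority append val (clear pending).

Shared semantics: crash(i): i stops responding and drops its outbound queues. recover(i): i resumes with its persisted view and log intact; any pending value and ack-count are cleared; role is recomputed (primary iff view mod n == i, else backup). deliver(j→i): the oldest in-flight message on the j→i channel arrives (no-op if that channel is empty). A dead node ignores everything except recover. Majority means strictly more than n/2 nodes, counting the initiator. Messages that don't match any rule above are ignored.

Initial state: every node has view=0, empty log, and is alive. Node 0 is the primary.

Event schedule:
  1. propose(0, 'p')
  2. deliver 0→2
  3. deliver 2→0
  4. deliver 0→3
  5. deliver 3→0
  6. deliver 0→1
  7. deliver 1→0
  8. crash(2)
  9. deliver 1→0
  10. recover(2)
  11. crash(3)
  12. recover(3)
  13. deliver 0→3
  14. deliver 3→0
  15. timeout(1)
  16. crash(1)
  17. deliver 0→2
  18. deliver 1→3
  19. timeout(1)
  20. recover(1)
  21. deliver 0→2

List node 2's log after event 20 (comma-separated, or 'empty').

after 1 — propose(0,'p'): ·
after 2 — deliver 0→2: n2:back/v0/[p]
after 3 — deliver 2→0: ·
after 4 — deliver 0→3: n3:back/v0/[p]
after 5 — deliver 3→0: n0:prim/v0/[p]
after 6 — deliver 0→1: n1:back/v0/[p]
after 7 — deliver 1→0: ·
after 8 — crash(2): n2:✗back/v0/[p]
after 9 — deliver 1→0: ·
after 10 — recover(2): n2:back/v0/[p]
after 11 — crash(3): n3:✗back/v0/[p]
after 12 — recover(3): n3:back/v0/[p]
after 13 — deliver 0→3: ·
after 14 — deliver 3→0: ·
after 15 — timeout(1): n1:prim/v1/[p]
after 16 — crash(1): n1:✗prim/v1/[p]
after 17 — deliver 0→2: ·
after 18 — deliver 1→3: ·
after 19 — timeout(1): ·
after 20 — recover(1): n1:prim/v1/[p]

p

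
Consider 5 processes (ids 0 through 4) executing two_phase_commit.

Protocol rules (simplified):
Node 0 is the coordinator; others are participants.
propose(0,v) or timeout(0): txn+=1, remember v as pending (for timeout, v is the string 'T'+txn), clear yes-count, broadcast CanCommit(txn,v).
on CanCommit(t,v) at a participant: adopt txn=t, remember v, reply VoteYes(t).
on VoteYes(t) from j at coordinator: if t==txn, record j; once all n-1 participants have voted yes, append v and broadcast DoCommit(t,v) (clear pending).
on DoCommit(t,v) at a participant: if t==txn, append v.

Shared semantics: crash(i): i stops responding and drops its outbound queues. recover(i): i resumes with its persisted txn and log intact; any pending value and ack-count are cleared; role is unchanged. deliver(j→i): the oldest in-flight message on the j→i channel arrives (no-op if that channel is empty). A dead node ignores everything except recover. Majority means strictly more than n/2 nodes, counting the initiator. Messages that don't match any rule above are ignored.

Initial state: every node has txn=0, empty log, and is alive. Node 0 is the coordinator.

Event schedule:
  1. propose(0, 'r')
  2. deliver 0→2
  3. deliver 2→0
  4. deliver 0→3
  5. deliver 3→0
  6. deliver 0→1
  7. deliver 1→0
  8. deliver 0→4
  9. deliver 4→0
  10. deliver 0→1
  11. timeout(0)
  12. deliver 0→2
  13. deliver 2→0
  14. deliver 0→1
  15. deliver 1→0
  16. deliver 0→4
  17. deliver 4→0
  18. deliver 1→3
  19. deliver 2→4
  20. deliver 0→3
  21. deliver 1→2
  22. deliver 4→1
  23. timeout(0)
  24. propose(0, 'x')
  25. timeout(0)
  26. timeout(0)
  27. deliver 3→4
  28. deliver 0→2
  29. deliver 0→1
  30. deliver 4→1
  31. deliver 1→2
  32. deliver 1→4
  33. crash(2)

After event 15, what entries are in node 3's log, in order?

step 1 propose(0,'r'): 0={coor,t=1,log=-}
step 2 deliver 0→2: 2={part,t=1,log=-}
step 3 deliver 2→0: —
step 4 deliver 0→3: 3={part,t=1,log=-}
step 5 deliver 3→0: —
step 6 deliver 0→1: 1={part,t=1,log=-}
step 7 deliver 1→0: —
step 8 deliver 0→4: 4={part,t=1,log=-}
step 9 deliver 4→0: 0={coor,t=1,log=r}
step 10 deliver 0→1: 1={part,t=1,log=r}
step 11 timeout(0): 0={coor,t=2,log=r}
step 12 deliver 0→2: 2={part,t=1,log=r}
step 13 deliver 2→0: —
step 14 deliver 0→1: 1={part,t=2,log=r}
step 15 deliver 1→0: —

empty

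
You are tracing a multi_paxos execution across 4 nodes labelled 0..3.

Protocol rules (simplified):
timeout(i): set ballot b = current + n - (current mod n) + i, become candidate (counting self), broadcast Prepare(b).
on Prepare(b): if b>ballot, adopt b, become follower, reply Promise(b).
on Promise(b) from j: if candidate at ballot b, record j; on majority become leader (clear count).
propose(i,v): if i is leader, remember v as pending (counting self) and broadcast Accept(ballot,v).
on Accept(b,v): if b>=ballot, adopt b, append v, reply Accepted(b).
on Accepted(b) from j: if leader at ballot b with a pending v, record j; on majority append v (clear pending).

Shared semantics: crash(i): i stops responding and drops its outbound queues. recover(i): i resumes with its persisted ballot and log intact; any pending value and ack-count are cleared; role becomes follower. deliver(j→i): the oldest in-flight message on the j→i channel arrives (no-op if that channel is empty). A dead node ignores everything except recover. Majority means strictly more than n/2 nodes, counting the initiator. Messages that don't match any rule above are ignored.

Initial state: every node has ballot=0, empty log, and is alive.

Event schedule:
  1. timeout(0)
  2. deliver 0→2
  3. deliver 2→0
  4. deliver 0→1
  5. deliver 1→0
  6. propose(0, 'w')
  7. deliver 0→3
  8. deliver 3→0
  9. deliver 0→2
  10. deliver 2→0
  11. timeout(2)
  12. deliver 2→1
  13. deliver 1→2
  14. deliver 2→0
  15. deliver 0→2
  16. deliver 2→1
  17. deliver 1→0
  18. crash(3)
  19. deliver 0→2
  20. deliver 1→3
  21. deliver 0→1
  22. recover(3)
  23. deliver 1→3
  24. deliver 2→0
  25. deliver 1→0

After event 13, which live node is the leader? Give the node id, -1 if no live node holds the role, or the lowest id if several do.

0

e1 timeout(0): 0[cand,b=4,-]
e2 deliver 0→2: 2[foll,b=4,-]
e3 deliver 2→0: ·
e4 deliver 0→1: 1[foll,b=4,-]
e5 deliver 1→0: 0[lead,b=4,-]
e6 propose(0,'w'): ·
e7 deliver 0→3: 3[foll,b=4,-]
e8 deliver 3→0: ·
e9 deliver 0→2: 2[foll,b=4,w]
e10 deliver 2→0: ·
e11 timeout(2): 2[cand,b=10,w]
e12 deliver 2→1: 1[foll,b=10,-]
e13 deliver 1→2: ·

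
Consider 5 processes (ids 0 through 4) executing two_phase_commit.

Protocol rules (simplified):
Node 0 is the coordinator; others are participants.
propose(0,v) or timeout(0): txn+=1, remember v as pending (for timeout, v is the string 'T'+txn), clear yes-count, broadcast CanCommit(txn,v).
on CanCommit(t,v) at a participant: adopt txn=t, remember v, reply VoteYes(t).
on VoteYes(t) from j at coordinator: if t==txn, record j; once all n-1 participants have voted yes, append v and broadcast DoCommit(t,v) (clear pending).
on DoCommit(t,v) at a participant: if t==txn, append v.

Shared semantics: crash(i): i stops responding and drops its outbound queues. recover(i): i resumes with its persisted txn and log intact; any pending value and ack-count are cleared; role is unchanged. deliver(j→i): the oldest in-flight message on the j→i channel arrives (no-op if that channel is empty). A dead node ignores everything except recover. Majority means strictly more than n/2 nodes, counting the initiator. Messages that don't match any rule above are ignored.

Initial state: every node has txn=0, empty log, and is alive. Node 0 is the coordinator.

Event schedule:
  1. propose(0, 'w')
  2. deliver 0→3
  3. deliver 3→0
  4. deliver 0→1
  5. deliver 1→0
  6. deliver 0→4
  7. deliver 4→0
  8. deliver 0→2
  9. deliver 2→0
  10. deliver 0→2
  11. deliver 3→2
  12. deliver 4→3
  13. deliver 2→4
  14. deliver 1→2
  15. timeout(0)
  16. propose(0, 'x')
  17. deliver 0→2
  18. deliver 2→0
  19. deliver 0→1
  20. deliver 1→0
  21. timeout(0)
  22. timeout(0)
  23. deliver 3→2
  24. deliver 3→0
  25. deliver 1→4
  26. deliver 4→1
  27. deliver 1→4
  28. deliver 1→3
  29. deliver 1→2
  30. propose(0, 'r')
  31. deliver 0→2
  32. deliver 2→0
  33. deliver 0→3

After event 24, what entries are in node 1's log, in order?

after 1 — propose(0,'w'): n0:coor/t1/[-]
after 2 — deliver 0→3: n3:part/t1/[-]
after 3 — deliver 3→0: ·
after 4 — deliver 0→1: n1:part/t1/[-]
after 5 — deliver 1→0: ·
after 6 — deliver 0→4: n4:part/t1/[-]
after 7 — deliver 4→0: ·
after 8 — deliver 0→2: n2:part/t1/[-]
after 9 — deliver 2→0: n0:coor/t1/[w]
after 10 — deliver 0→2: n2:part/t1/[w]
after 11 — deliver 3→2: ·
after 12 — deliver 4→3: ·
after 13 — deliver 2→4: ·
after 14 — deliver 1→2: ·
after 15 — timeout(0): n0:coor/t2/[w]
after 16 — propose(0,'x'): n0:coor/t3/[w]
after 17 — deliver 0→2: n2:part/t2/[w]
after 18 — deliver 2→0: ·
after 19 — deliver 0→1: n1:part/t1/[w]
after 20 — deliver 1→0: ·
after 21 — timeout(0): n0:coor/t4/[w]
after 22 — timeout(0): n0:coor/t5/[w]
after 23 — deliver 3→2: ·
after 24 — deliver 3→0: ·

w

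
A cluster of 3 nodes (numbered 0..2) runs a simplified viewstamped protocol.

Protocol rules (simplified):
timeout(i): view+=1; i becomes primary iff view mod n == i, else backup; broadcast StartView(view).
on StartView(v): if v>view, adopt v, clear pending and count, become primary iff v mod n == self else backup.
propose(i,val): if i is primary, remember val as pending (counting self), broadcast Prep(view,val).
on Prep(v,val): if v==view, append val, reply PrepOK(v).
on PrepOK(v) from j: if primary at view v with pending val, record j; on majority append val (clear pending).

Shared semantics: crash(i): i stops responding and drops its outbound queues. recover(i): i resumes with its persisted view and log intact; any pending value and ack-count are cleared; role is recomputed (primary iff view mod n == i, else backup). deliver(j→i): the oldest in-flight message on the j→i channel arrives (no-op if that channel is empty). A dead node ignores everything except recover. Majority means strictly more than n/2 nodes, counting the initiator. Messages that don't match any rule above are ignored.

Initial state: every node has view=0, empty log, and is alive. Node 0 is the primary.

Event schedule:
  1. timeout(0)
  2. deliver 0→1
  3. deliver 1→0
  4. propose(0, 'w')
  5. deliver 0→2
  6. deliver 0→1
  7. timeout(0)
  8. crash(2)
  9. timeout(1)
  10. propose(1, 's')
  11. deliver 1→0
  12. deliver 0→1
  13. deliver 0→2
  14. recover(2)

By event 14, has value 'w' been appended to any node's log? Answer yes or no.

no

step 1 timeout(0): 0={back,v=1,log=-}
step 2 deliver 0→1: 1={prim,v=1,log=-}
step 3 deliver 1→0: —
step 4 propose(0,'w'): —
step 5 deliver 0→2: 2={back,v=1,log=-}
step 6 deliver 0→1: —
step 7 timeout(0): 0={back,v=2,log=-}
step 8 crash(2): 2={✗back,v=1,log=-}
step 9 timeout(1): 1={back,v=2,log=-}
step 10 propose(1,'s'): —
step 11 deliver 1→0: —
step 12 deliver 0→1: —
step 13 deliver 0→2: —
step 14 recover(2): 2={back,v=1,log=-}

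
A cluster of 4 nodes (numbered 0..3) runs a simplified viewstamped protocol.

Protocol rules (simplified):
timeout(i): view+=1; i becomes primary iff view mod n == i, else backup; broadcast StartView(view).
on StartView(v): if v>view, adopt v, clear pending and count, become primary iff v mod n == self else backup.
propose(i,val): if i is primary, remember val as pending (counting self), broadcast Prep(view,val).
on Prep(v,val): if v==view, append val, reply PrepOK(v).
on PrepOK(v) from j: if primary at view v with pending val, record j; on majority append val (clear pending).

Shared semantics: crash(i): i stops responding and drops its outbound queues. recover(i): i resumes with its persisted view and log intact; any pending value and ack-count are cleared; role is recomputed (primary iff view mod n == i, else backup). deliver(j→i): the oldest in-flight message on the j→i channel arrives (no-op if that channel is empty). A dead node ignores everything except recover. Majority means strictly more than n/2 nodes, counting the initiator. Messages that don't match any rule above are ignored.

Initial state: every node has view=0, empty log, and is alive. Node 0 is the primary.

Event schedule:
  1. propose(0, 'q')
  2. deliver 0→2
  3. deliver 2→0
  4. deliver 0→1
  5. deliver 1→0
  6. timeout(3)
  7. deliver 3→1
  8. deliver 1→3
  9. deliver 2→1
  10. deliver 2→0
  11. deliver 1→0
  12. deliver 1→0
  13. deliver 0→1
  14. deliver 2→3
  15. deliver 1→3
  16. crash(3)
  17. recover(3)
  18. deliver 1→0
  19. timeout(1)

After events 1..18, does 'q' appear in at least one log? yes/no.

after 1 — propose(0,'q'): ·
after 2 — deliver 0→2: n2:back/v0/[q]
after 3 — deliver 2→0: ·
after 4 — deliver 0→1: n1:back/v0/[q]
after 5 — deliver 1→0: n0:prim/v0/[q]
after 6 — timeout(3): n3:back/v1/[-]
after 7 — deliver 3→1: n1:prim/v1/[q]
after 8 — deliver 1→3: ·
after 9 — deliver 2→1: ·
after 10 — deliver 2→0: ·
after 11 — deliver 1→0: ·
after 12 — deliver 1→0: ·
after 13 — deliver 0→1: ·
after 14 — deliver 2→3: ·
after 15 — deliver 1→3: ·
after 16 — crash(3): n3:✗back/v1/[-]
after 17 — recover(3): n3:back/v1/[-]
after 18 — deliver 1→0: ·

yes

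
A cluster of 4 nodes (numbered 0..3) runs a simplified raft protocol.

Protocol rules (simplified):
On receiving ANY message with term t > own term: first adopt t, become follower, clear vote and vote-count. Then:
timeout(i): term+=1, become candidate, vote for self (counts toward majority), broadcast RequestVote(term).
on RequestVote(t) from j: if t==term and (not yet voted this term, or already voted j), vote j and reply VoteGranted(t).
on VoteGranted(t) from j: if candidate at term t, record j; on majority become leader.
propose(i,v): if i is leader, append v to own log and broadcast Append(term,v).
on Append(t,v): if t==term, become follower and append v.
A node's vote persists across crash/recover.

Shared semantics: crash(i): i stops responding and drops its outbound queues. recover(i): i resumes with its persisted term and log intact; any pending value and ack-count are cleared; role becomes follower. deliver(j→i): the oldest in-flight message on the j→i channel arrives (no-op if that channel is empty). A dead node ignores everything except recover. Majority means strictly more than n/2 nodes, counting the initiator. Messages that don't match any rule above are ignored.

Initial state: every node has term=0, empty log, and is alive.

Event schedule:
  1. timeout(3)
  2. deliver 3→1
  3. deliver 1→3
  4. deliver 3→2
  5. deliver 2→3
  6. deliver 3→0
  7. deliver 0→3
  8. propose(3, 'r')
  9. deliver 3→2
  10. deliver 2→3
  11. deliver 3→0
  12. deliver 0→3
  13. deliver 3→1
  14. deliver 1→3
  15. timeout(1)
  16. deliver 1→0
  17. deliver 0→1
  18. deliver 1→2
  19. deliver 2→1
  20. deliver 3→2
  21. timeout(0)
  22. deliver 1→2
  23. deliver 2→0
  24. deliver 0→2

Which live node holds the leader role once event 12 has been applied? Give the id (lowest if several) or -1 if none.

3

after 1 — timeout(3): n3:cand/t1/[-]
after 2 — deliver 3→1: n1:foll/t1/[-]
after 3 — deliver 1→3: ·
after 4 — deliver 3→2: n2:foll/t1/[-]
after 5 — deliver 2→3: n3:lead/t1/[-]
after 6 — deliver 3→0: n0:foll/t1/[-]
after 7 — deliver 0→3: ·
after 8 — propose(3,'r'): n3:lead/t1/[r]
after 9 — deliver 3→2: n2:foll/t1/[r]
after 10 — deliver 2→3: ·
after 11 — deliver 3→0: n0:foll/t1/[r]
after 12 — deliver 0→3: ·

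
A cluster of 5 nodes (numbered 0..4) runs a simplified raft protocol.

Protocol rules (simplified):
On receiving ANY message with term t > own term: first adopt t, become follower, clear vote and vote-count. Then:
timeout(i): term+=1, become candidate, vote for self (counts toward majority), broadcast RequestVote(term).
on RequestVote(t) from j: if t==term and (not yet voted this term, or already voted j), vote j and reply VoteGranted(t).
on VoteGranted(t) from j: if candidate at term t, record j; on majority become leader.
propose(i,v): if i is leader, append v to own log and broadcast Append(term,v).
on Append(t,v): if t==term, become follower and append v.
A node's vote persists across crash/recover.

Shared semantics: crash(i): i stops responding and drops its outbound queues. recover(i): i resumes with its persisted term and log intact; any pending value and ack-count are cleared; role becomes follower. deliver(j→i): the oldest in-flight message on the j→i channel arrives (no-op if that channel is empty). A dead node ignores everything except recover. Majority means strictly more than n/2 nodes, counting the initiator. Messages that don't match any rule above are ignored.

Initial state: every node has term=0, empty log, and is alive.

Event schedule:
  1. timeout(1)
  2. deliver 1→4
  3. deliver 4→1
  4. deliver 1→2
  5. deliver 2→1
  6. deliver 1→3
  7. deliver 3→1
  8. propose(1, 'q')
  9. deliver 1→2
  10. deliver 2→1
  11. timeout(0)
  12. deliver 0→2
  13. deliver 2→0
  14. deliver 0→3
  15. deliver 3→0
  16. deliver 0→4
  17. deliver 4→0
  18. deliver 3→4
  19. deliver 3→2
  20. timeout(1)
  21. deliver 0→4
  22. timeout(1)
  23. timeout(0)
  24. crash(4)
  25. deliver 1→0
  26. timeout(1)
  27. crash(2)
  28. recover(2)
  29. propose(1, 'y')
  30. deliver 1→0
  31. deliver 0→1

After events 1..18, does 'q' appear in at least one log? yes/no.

1. timeout(1):  <1:cand t1 ->
2. deliver 1→4:  <4:foll t1 ->
3. deliver 4→1:  nop
4. deliver 1→2:  <2:foll t1 ->
5. deliver 2→1:  <1:lead t1 ->
6. deliver 1→3:  <3:foll t1 ->
7. deliver 3→1:  nop
8. propose(1,'q'):  <1:lead t1 q>
9. deliver 1→2:  <2:foll t1 q>
10. deliver 2→1:  nop
11. timeout(0):  <0:cand t1 ->
12. deliver 0→2:  nop
13. deliver 2→0:  nop
14. deliver 0→3:  nop
15. deliver 3→0:  nop
16. deliver 0→4:  nop
17. deliver 4→0:  nop
18. deliver 3→4:  nop

yes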